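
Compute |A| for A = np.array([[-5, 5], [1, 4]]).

-25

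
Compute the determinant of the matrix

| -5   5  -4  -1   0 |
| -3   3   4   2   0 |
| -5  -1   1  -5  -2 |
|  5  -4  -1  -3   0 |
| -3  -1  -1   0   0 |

Expand along column 5 (it has 4 zeros):
  + (-2) · M_35   where M_35 = det([-5 5 -4 -1; -3 3 4 2; 5 -4 -1 -3; -3 -1 -1 0]) = -251
det = (+1)·(-2)·(-251) = 502

The determinant is 502.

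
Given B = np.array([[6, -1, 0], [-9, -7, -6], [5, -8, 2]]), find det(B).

|B| = -360

Expand along row 1:
  + 6 · |-7 -6; -8 2| = 6·(-14 − 48) = -372
  − (-1) · |-9 -6; 5 2| = −(-1)·(-18 − (-30)) = 12
Sum: (-372) + (12) = -360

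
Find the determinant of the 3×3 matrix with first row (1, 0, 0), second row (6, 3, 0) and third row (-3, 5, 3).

The determinant is 9.

The matrix is lower triangular, so the determinant is the product of the diagonal entries:
det = (1) · (3) · (3) = 9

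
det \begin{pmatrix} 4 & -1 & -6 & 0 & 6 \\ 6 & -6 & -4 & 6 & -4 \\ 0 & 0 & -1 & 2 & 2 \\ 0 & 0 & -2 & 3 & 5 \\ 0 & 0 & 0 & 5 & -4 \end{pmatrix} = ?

-18

The matrix is block upper-triangular with a 2×2 block and a 3×3 block on the diagonal, so its determinant equals the product of the determinants of the diagonal blocks.
det of the 2×2 block = -18
det of the 3×3 block = 1
det = (-18)·(1) = -18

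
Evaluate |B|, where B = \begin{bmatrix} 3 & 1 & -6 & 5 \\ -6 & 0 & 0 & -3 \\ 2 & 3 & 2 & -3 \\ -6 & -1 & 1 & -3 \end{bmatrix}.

-15

Expand along row 2 (it has 2 zeros):
  − (-6) · M_21   where M_21 = det([1 -6 5; 3 2 -3; -1 1 -3]) = -50
  + (-3) · M_24   where M_24 = det([3 1 -6; 2 3 2; -6 -1 1]) = -95
det = (-1)·(-6)·(-50) + (+1)·(-3)·(-95) = -15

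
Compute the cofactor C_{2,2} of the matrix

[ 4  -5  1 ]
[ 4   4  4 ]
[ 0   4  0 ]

The cofactor is 0.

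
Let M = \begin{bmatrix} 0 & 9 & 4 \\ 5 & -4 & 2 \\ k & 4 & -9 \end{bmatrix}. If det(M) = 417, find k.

k = -2

Expanding along the row containing k, det(M) is linear in k: det(M) = (34)·k + (485).
Set (34)·k + (485) = 417  ⇒  (34)·k = -68  ⇒  k = -2.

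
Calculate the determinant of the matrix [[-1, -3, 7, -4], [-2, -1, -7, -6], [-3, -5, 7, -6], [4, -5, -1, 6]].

Expand along row 1:
  + (-1) · M_11   where M_11 = det([-1 -7 -6; -5 7 -6; -5 -1 6]) = -696
  − (-3) · M_12   where M_12 = det([-2 -7 -6; -3 7 -6; 4 -1 6]) = 120
  + (7) · M_13   where M_13 = det([-2 -1 -6; -3 -5 -6; 4 -5 6]) = -84
  − (-4) · M_14   where M_14 = det([-2 -1 -7; -3 -5 7; 4 -5 -1]) = -350
det = (+1)·(-1)·(-696) + (-1)·(-3)·(120) + (+1)·(7)·(-84) + (-1)·(-4)·(-350) = -932

-932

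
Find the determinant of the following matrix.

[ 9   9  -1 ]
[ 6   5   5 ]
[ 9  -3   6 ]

549

Expand along column 1:
  + 9 · |5 5; -3 6| = 9·(30 − (-15)) = 405
  − 6 · |9 -1; -3 6| = −6·(54 − 3) = -306
  + 9 · |9 -1; 5 5| = 9·(45 − (-5)) = 450
Sum: (405) + (-306) + (450) = 549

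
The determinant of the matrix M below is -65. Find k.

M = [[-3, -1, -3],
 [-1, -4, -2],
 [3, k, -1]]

8

Expanding along the column containing k, det(M) is linear in k: det(M) = (-3)·k + (-41).
Set (-3)·k + (-41) = -65  ⇒  (-3)·k = -24  ⇒  k = 8.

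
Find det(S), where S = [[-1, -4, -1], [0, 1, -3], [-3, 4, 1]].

-52

Expand along row 2:
  + 1 · |-1 -1; -3 1| = 1·(-1 − 3) = -4
  − (-3) · |-1 -4; -3 4| = −(-3)·(-4 − 12) = -48
Sum: (-4) + (-48) = -52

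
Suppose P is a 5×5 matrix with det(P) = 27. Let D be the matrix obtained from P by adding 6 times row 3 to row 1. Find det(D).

|D| = 27

Adding a multiple of one row to another leaves the determinant unchanged.
det(D) = (1)·(27) = 27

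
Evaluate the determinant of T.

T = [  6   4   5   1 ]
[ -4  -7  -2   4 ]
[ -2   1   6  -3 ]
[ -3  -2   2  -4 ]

The determinant is 745.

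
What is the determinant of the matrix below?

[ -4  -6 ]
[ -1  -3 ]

The determinant is 6.

det = (-4)·(-3) − (-6)·(-1) = 12 − 6 = 6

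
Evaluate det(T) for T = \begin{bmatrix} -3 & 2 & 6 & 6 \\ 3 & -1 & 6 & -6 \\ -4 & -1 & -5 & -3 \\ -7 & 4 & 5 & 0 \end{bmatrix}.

Expand along row 4 (it has 1 zero):
  − (-7) · M_41   where M_41 = det([2 6 6; -1 6 -6; -1 -5 -3]) = -12
  + (4) · M_42   where M_42 = det([-3 6 6; 3 6 -6; -4 -5 -3]) = 396
  − (5) · M_43   where M_43 = det([-3 2 6; 3 -1 -6; -4 -1 -3]) = 33
det = (-1)·(-7)·(-12) + (+1)·(4)·(396) + (-1)·(5)·(33) = 1335

det(T) = 1335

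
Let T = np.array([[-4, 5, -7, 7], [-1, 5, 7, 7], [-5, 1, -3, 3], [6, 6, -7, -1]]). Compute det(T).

The determinant is 1362.

Expand along row 1:
  + (-4) · M_11   where M_11 = det([5 7 7; 1 -3 3; 6 -7 -1]) = 330
  − (5) · M_12   where M_12 = det([-1 7 7; -5 -3 3; 6 -7 -1]) = 438
  + (-7) · M_13   where M_13 = det([-1 5 7; -5 1 3; 6 6 -1]) = -168
  − (7) · M_14   where M_14 = det([-1 5 7; -5 1 -3; 6 6 -7]) = -528
det = (+1)·(-4)·(330) + (-1)·(5)·(438) + (+1)·(-7)·(-168) + (-1)·(7)·(-528) = 1362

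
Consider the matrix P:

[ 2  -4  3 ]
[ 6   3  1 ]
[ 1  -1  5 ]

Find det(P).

Expand along row 1:
  + 2 · |3 1; -1 5| = 2·(15 − (-1)) = 32
  − (-4) · |6 1; 1 5| = −(-4)·(30 − 1) = 116
  + 3 · |6 3; 1 -1| = 3·(-6 − 3) = -27
Sum: (32) + (116) + (-27) = 121

The determinant is 121.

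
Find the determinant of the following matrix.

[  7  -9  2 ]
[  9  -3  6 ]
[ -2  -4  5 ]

492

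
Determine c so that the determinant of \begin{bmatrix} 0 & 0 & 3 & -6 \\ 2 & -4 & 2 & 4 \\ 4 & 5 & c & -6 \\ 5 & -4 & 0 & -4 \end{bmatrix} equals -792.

-4

Expanding along the column containing c, det(M) is linear in c: det(M) = (-72)·c + (-1080).
Set (-72)·c + (-1080) = -792  ⇒  (-72)·c = 288  ⇒  c = -4.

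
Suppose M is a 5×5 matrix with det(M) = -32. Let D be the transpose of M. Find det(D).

det(Mᵀ) = det(M).
det(D) = (1)·(-32) = -32

-32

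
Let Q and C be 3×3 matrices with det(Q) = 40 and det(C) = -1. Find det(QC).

-40

det(QC) = det(Q)·det(C) = (40)·(-1) = -40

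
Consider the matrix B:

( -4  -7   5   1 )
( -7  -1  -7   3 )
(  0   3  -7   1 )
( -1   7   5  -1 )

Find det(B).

|B| = 200

Expand along row 3 (it has 1 zero):
  − (3) · M_32   where M_32 = det([-4 5 1; -7 -7 3; -1 5 -1]) = -60
  + (-7) · M_33   where M_33 = det([-4 -7 1; -7 -1 3; -1 7 -1]) = 100
  − (1) · M_34   where M_34 = det([-4 -7 5; -7 -1 -7; -1 7 5]) = -720
det = (-1)·(3)·(-60) + (+1)·(-7)·(100) + (-1)·(1)·(-720) = 200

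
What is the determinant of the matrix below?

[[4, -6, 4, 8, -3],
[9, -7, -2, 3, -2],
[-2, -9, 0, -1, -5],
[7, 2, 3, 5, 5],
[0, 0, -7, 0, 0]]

Expand along row 5 (it has 4 zeros):
  + (-7) · M_53   where M_53 = det([4 -6 8 -3; 9 -7 3 -2; -2 -9 -1 -5; 7 2 5 5]) = -1887
det = (+1)·(-7)·(-1887) = 13209

13209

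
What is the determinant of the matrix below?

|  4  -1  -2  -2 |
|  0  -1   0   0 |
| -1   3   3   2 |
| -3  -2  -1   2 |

Expand along row 2 (it has 3 zeros):
  + (-1) · M_22   where M_22 = det([4 -2 -2; -1 3 2; -3 -1 2]) = 20
det = (+1)·(-1)·(20) = -20

The determinant is -20.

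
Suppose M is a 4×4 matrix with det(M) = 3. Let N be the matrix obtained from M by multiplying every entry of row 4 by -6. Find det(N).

Scaling one row by -6 multiplies the determinant by -6.
det(N) = (-6)·(3) = -18

|N| = -18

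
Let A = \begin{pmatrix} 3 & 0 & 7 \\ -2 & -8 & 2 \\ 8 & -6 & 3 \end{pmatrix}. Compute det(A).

Expand along column 2:
  + (-8) · |3 7; 8 3| = (-8)·(9 − 56) = 376
  − (-6) · |3 7; -2 2| = −(-6)·(6 − (-14)) = 120
Sum: (376) + (120) = 496

|A| = 496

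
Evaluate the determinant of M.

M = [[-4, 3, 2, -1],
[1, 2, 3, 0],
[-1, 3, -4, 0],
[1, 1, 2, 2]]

156

Expand along column 4 (it has 2 zeros):
  − (-1) · M_14   where M_14 = det([1 2 3; -1 3 -4; 1 1 2]) = -6
  + (2) · M_44   where M_44 = det([-4 3 2; 1 2 3; -1 3 -4]) = 81
det = (-1)·(-1)·(-6) + (+1)·(2)·(81) = 156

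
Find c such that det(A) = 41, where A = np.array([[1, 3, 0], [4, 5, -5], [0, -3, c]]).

c = -8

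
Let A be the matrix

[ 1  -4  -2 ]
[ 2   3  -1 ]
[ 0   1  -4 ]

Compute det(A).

det(A) = -47

Expand along row 3:
  − 1 · |1 -2; 2 -1| = −1·(-1 − (-4)) = -3
  + (-4) · |1 -4; 2 3| = (-4)·(3 − (-8)) = -44
Sum: (-3) + (-44) = -47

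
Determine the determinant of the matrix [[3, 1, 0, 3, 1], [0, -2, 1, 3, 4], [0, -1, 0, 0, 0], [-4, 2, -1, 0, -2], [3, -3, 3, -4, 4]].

Expand along row 3 (it has 4 zeros):
  − (-1) · M_32   where M_32 = det([3 0 3 1; 0 1 3 4; -4 -1 0 -2; 3 3 -4 4]) = -29
det = (-1)·(-1)·(-29) = -29

-29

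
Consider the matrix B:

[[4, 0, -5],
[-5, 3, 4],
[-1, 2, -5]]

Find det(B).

|B| = -57

Expand along column 2:
  + 3 · |4 -5; -1 -5| = 3·(-20 − 5) = -75
  − 2 · |4 -5; -5 4| = −2·(16 − 25) = 18
Sum: (-75) + (18) = -57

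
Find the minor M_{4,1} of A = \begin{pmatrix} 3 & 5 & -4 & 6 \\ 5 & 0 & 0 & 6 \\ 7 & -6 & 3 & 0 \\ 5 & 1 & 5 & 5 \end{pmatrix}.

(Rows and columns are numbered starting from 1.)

The minor is 54.

Delete row 4 and column 1; the remaining 3×3 submatrix is [5 -4 6; 0 0 6; -6 3 0].
Its determinant is 54.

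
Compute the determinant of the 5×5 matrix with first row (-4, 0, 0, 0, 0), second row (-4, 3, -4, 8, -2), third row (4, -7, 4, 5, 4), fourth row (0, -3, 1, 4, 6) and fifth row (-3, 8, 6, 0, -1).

Expand along row 1 (it has 4 zeros):
  + (-4) · M_11   where M_11 = det([3 -4 8 -2; -7 4 5 4; -3 1 4 6; 8 6 0 -1]) = 3731
det = (+1)·(-4)·(3731) = -14924

-14924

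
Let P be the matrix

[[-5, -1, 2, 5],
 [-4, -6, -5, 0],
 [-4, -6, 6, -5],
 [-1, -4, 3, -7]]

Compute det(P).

Expand along row 2 (it has 1 zero):
  − (-4) · M_21   where M_21 = det([-1 2 5; -6 6 -5; -4 3 -7]) = 13
  + (-6) · M_22   where M_22 = det([-5 2 5; -4 6 -5; -1 3 -7]) = 59
  − (-5) · M_23   where M_23 = det([-5 -1 5; -4 -6 -5; -1 -4 -7]) = -37
det = (-1)·(-4)·(13) + (+1)·(-6)·(59) + (-1)·(-5)·(-37) = -487

-487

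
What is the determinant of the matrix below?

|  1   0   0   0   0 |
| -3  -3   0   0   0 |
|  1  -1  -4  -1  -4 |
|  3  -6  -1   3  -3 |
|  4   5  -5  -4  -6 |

The matrix is block lower-triangular with a 2×2 block and a 3×3 block on the diagonal, so its determinant equals the product of the determinants of the diagonal blocks.
det of the 2×2 block = -3
det of the 3×3 block = 35
det = (-3)·(35) = -105

-105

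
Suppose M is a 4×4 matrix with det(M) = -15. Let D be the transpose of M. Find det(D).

det(Mᵀ) = det(M).
det(D) = (1)·(-15) = -15

det(D) = -15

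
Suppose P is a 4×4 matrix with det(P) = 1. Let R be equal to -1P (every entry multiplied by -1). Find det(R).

For a 4×4 matrix, det(-1P) = (-1)^4·det(P) = 1·det(P).
det(R) = (1)·(1) = 1

The determinant is 1.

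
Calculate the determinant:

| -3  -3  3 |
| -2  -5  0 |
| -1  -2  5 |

The determinant is 42.

Expand along row 2:
  − (-2) · |-3 3; -2 5| = −(-2)·(-15 − (-6)) = -18
  + (-5) · |-3 3; -1 5| = (-5)·(-15 − (-3)) = 60
Sum: (-18) + (60) = 42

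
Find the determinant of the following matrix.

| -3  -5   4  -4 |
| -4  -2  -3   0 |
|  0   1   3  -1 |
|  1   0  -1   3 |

Expand along row 2 (it has 1 zero):
  − (-4) · M_21   where M_21 = det([-5 4 -4; 1 3 -1; 0 -1 3]) = -48
  + (-2) · M_22   where M_22 = det([-3 4 -4; 0 3 -1; 1 -1 3]) = -16
  − (-3) · M_23   where M_23 = det([-3 -5 -4; 0 1 -1; 1 0 3]) = 0
det = (-1)·(-4)·(-48) + (+1)·(-2)·(-16) + (-1)·(-3)·(0) = -160

-160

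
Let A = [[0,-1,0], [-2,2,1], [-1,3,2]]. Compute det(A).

-3

Expand along row 1:
  − (-1) · |-2 1; -1 2| = −(-1)·(-4 − (-1)) = -3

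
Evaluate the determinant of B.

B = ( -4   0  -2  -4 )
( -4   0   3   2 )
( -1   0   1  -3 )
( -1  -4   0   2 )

Expand along column 2 (it has 3 zeros):
  + (-4) · M_42   where M_42 = det([-4 -2 -4; -4 3 2; -1 1 -3]) = 76
det = (+1)·(-4)·(76) = -304

The determinant is -304.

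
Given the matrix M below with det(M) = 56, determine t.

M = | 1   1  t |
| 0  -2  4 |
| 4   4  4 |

8

Expanding along the row containing t, det(M) is linear in t: det(M) = (8)·t + (-8).
Set (8)·t + (-8) = 56  ⇒  (8)·t = 64  ⇒  t = 8.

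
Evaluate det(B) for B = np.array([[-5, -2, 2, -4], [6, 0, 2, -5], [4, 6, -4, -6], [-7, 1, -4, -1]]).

Expand along row 2 (it has 1 zero):
  − (6) · M_21   where M_21 = det([-2 2 -4; 6 -4 -6; 1 -4 -1]) = 120
  − (2) · M_23   where M_23 = det([-5 -2 -4; 4 6 -6; -7 1 -1]) = -276
  + (-5) · M_24   where M_24 = det([-5 -2 2; 4 6 -4; -7 1 -4]) = 104
det = (-1)·(6)·(120) + (-1)·(2)·(-276) + (+1)·(-5)·(104) = -688

det(B) = -688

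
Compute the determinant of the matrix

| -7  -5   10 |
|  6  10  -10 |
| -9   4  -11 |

850

Expand along column 1:
  + (-7) · |10 -10; 4 -11| = (-7)·(-110 − (-40)) = 490
  − 6 · |-5 10; 4 -11| = −6·(55 − 40) = -90
  + (-9) · |-5 10; 10 -10| = (-9)·(50 − 100) = 450
Sum: (490) + (-90) + (450) = 850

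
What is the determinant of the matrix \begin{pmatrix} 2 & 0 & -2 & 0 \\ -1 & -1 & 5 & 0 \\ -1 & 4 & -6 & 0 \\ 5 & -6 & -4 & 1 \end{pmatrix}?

Expand along column 4 (it has 3 zeros):
  + (1) · M_44   where M_44 = det([2 0 -2; -1 -1 5; -1 4 -6]) = -18
det = (+1)·(1)·(-18) = -18

The determinant is -18.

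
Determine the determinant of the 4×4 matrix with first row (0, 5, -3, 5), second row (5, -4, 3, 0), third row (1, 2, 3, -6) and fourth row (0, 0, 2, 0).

-440

Expand along row 4 (it has 3 zeros):
  − (2) · M_43   where M_43 = det([0 5 5; 5 -4 0; 1 2 -6]) = 220
det = (-1)·(2)·(220) = -440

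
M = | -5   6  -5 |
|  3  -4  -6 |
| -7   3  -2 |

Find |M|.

|M| = 253

Expand along column 1:
  + (-5) · |-4 -6; 3 -2| = (-5)·(8 − (-18)) = -130
  − 3 · |6 -5; 3 -2| = −3·(-12 − (-15)) = -9
  + (-7) · |6 -5; -4 -6| = (-7)·(-36 − 20) = 392
Sum: (-130) + (-9) + (392) = 253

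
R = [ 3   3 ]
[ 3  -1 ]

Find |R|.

-12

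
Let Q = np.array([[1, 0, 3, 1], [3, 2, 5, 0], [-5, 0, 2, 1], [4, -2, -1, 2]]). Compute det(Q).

Expand along column 2 (it has 2 zeros):
  + (2) · M_22   where M_22 = det([1 3 1; -5 2 1; 4 -1 2]) = 44
  + (-2) · M_42   where M_42 = det([1 3 1; 3 5 0; -5 2 1]) = 27
det = (+1)·(2)·(44) + (+1)·(-2)·(27) = 34

|Q| = 34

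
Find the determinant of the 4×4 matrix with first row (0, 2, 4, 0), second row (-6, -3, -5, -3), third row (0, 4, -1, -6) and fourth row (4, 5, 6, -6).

624

Expand along row 1 (it has 2 zeros):
  − (2) · M_12   where M_12 = det([-6 -5 -3; 0 -1 -6; 4 6 -6]) = -144
  + (4) · M_13   where M_13 = det([-6 -3 -3; 0 4 -6; 4 5 -6]) = 84
det = (-1)·(2)·(-144) + (+1)·(4)·(84) = 624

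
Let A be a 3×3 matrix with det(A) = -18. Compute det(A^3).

-5832

det(A^3) = (det A)^3 = (-18)^3 = -5832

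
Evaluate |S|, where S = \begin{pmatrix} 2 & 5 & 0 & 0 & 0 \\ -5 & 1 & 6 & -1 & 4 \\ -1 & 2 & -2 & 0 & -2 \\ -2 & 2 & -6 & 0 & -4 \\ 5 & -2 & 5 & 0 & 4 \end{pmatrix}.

The determinant is -52.

Expand along column 4 (it has 4 zeros):
  + (-1) · M_24   where M_24 = det([2 5 0 0; -1 2 -2 -2; -2 2 -6 -4; 5 -2 5 4]) = 52
det = (+1)·(-1)·(52) = -52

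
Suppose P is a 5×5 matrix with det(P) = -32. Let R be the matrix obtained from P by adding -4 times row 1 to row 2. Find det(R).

The determinant is -32.

Adding a multiple of one row to another leaves the determinant unchanged.
det(R) = (1)·(-32) = -32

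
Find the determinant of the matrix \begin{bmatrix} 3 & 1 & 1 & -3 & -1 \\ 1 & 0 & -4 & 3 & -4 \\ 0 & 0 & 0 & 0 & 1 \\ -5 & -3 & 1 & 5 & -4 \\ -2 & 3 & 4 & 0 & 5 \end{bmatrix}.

Expand along row 3 (it has 4 zeros):
  + (1) · M_35   where M_35 = det([3 1 1 -3; 1 0 -4 3; -5 -3 1 5; -2 3 4 0]) = -152
det = (+1)·(1)·(-152) = -152

The determinant is -152.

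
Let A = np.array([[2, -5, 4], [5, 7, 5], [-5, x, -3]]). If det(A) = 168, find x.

Expanding along the column containing x, det(A) is linear in x: det(A) = (10)·x + (148).
Set (10)·x + (148) = 168  ⇒  (10)·x = 20  ⇒  x = 2.

2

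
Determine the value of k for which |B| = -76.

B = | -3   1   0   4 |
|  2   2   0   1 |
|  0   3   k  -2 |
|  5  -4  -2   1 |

Expanding along the column containing k, det(B) is linear in k: det(B) = (-87)·k + (98).
Set (-87)·k + (98) = -76  ⇒  (-87)·k = -174  ⇒  k = 2.

2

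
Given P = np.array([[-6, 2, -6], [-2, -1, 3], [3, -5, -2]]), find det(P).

Expand along row 1:
  + (-6) · |-1 3; -5 -2| = (-6)·(2 − (-15)) = -102
  − 2 · |-2 3; 3 -2| = −2·(4 − 9) = 10
  + (-6) · |-2 -1; 3 -5| = (-6)·(10 − (-3)) = -78
Sum: (-102) + (10) + (-78) = -170

-170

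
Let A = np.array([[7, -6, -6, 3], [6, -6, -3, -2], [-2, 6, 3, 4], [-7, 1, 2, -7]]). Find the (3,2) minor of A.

The minor is -188.

Delete row 3 and column 2; the remaining 3×3 submatrix is [7 -6 3; 6 -3 -2; -7 2 -7].
Its determinant is -188.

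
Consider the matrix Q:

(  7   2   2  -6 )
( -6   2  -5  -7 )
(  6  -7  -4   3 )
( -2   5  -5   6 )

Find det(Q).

The determinant is -7588.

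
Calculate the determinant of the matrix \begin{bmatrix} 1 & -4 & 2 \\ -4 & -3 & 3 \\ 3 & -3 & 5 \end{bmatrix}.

Expand along row 1:
  + 1 · |-3 3; -3 5| = 1·(-15 − (-9)) = -6
  − (-4) · |-4 3; 3 5| = −(-4)·(-20 − 9) = -116
  + 2 · |-4 -3; 3 -3| = 2·(12 − (-9)) = 42
Sum: (-6) + (-116) + (42) = -80

The determinant is -80.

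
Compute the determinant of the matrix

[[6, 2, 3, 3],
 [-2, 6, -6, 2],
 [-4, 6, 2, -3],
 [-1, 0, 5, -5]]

-778

Expand along row 4 (it has 1 zero):
  − (-1) · M_41   where M_41 = det([2 3 3; 6 -6 2; 6 2 -3]) = 262
  − (5) · M_43   where M_43 = det([6 2 3; -2 6 2; -4 6 -3]) = -172
  + (-5) · M_44   where M_44 = det([6 2 3; -2 6 -6; -4 6 2]) = 380
det = (-1)·(-1)·(262) + (-1)·(5)·(-172) + (+1)·(-5)·(380) = -778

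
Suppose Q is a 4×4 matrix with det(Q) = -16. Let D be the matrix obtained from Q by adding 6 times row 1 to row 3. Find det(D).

det(D) = -16

Adding a multiple of one row to another leaves the determinant unchanged.
det(D) = (1)·(-16) = -16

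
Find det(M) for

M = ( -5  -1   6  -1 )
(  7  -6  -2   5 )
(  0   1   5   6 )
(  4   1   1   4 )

-718

Expand along row 3 (it has 1 zero):
  − (1) · M_32   where M_32 = det([-5 6 -1; 7 -2 5; 4 1 4]) = 2
  + (5) · M_33   where M_33 = det([-5 -1 -1; 7 -6 5; 4 1 4]) = 122
  − (6) · M_34   where M_34 = det([-5 -1 6; 7 -6 -2; 4 1 1]) = 221
det = (-1)·(1)·(2) + (+1)·(5)·(122) + (-1)·(6)·(221) = -718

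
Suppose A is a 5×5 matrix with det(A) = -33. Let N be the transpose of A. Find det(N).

det(Aᵀ) = det(A).
det(N) = (1)·(-33) = -33

det(N) = -33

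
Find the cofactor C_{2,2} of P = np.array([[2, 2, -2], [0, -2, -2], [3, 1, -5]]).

Delete row 2 and column 2; the remaining 2×2 submatrix is [2 -2; 3 -5].
Its determinant is 2·(-5) − (-2)·3 = -4.
The cofactor carries sign (−1)^(2+2) = +1, so C_{2,2} = +(-4) = -4.

The cofactor is -4.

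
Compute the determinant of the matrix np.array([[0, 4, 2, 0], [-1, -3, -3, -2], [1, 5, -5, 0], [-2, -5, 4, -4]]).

76

Expand along row 1 (it has 2 zeros):
  − (4) · M_12   where M_12 = det([-1 -3 -2; 1 -5 0; -2 4 -4]) = -20
  + (2) · M_13   where M_13 = det([-1 -3 -2; 1 5 0; -2 -5 -4]) = -2
det = (-1)·(4)·(-20) + (+1)·(2)·(-2) = 76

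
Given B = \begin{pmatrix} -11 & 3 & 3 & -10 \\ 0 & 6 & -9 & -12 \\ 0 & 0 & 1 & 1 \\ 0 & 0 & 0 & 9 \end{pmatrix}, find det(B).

-594

B is upper triangular, so det(B) is the product of the diagonal entries:
det = (-11) · (6) · (1) · (9) = -594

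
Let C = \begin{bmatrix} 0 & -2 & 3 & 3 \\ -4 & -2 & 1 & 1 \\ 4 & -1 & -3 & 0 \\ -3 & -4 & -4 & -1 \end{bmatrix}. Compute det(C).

The determinant is -48.

Expand along row 1 (it has 1 zero):
  − (-2) · M_12   where M_12 = det([-4 1 1; 4 -3 0; -3 -4 -1]) = -33
  + (3) · M_13   where M_13 = det([-4 -2 1; 4 -1 0; -3 -4 -1]) = -31
  − (3) · M_14   where M_14 = det([-4 -2 1; 4 -1 -3; -3 -4 -4]) = -37
det = (-1)·(-2)·(-33) + (+1)·(3)·(-31) + (-1)·(3)·(-37) = -48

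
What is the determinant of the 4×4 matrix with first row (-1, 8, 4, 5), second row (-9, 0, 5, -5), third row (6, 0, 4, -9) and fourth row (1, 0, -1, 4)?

Expand along column 2 (it has 3 zeros):
  − (8) · M_12   where M_12 = det([-9 5 -5; 6 4 -9; 1 -1 4]) = -178
det = (-1)·(8)·(-178) = 1424

1424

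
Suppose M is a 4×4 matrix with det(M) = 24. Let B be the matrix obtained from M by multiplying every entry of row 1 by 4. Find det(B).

96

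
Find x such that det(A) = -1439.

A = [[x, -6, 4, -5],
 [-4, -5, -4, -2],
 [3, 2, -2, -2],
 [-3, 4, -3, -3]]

Expanding along the row containing x, det(A) is linear in x: det(A) = (4)·x + (-1431).
Set (4)·x + (-1431) = -1439  ⇒  (4)·x = -8  ⇒  x = -2.

-2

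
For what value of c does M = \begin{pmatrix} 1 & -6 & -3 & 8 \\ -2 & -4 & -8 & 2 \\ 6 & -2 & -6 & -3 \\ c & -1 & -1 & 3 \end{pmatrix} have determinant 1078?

Expanding along the row containing c, det(M) is linear in c: det(M) = (104)·c + (558).
Set (104)·c + (558) = 1078  ⇒  (104)·c = 520  ⇒  c = 5.

5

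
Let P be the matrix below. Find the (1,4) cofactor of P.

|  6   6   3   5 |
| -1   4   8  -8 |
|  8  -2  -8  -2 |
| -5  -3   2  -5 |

Delete row 1 and column 4; the remaining 3×3 submatrix is [-1 4 8; 8 -2 -8; -5 -3 2].
Its determinant is -148.
The cofactor carries sign (−1)^(1+4) = −1, so C_{1,4} = −(-148) = 148.

148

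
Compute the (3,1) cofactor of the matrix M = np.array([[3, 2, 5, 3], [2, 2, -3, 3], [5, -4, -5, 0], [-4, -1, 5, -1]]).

-8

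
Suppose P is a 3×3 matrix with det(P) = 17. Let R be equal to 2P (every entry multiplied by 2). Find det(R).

136

For a 3×3 matrix, det(2P) = 2^3·det(P) = 8·det(P).
det(R) = (8)·(17) = 136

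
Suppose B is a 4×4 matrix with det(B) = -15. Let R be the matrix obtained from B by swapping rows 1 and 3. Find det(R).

Swapping two rows multiplies the determinant by −1.
det(R) = (-1)·(-15) = 15

15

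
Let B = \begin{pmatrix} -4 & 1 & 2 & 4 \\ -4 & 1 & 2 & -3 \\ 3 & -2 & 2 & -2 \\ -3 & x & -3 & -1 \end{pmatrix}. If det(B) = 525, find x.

-3

Expanding along the column containing x, det(B) is linear in x: det(B) = (-98)·x + (231).
Set (-98)·x + (231) = 525  ⇒  (-98)·x = 294  ⇒  x = -3.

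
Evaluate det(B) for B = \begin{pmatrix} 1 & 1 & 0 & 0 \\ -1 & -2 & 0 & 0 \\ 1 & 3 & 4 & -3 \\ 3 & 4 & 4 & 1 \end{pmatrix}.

B is block lower-triangular with a 2×2 block and a 2×2 block on the diagonal, so its determinant equals the product of the determinants of the diagonal blocks.
det of the 2×2 block = -1
det of the 2×2 block = 16
det = (-1)·(16) = -16

The determinant is -16.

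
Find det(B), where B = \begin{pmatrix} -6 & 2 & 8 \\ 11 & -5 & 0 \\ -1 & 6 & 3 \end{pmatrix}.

det(B) = 512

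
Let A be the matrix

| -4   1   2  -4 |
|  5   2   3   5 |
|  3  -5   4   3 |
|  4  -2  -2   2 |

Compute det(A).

Expand along row 1:
  + (-4) · M_11   where M_11 = det([2 3 5; -5 4 3; -2 -2 2]) = 130
  − (1) · M_12   where M_12 = det([5 3 5; 3 4 3; 4 -2 2]) = -22
  + (2) · M_13   where M_13 = det([5 2 5; 3 -5 3; 4 -2 2]) = 62
  − (-4) · M_14   where M_14 = det([5 2 3; 3 -5 4; 4 -2 -2]) = 176
det = (+1)·(-4)·(130) + (-1)·(1)·(-22) + (+1)·(2)·(62) + (-1)·(-4)·(176) = 330

|A| = 330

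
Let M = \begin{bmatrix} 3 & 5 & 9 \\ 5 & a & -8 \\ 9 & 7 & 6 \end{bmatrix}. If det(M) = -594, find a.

9

Expanding along the column containing a, det(M) is linear in a: det(M) = (-63)·a + (-27).
Set (-63)·a + (-27) = -594  ⇒  (-63)·a = -567  ⇒  a = 9.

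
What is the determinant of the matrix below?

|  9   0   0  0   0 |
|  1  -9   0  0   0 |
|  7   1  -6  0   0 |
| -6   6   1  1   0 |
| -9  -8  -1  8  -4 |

The matrix is lower triangular, so the determinant is the product of the diagonal entries:
det = (9) · (-9) · (-6) · (1) · (-4) = -1944

The determinant is -1944.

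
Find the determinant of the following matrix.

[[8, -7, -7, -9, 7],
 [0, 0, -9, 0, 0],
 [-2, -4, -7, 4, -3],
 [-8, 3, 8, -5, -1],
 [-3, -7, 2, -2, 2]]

Expand along row 2 (it has 4 zeros):
  − (-9) · M_23   where M_23 = det([8 -7 -9 7; -2 -4 4 -3; -8 3 -5 -1; -3 -7 -2 2]) = 2078
det = (-1)·(-9)·(2078) = 18702

18702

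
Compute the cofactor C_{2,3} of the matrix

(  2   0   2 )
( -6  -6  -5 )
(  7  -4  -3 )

Delete row 2 and column 3; the remaining 2×2 submatrix is [2 0; 7 -4].
Its determinant is 2·(-4) − 0·7 = -8.
The cofactor carries sign (−1)^(2+3) = −1, so C_{2,3} = −(-8) = 8.

8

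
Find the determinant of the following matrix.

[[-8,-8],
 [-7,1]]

det = (-8)·1 − (-8)·(-7) = -8 − 56 = -64

-64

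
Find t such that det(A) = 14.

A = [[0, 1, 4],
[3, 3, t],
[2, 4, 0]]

Expanding along the column containing t, det(A) is linear in t: det(A) = (2)·t + (24).
Set (2)·t + (24) = 14  ⇒  (2)·t = -10  ⇒  t = -5.

t = -5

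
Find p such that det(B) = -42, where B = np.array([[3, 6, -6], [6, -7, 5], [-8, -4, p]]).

6

Expanding along the column containing p, det(B) is linear in p: det(B) = (-57)·p + (300).
Set (-57)·p + (300) = -42  ⇒  (-57)·p = -342  ⇒  p = 6.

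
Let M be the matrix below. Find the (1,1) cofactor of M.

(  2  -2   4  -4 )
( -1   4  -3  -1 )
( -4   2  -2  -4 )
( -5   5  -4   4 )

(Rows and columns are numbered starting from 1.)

Delete row 1 and column 1; the remaining 3×3 submatrix is [4 -3 -1; 2 -2 -4; 5 -4 4].
Its determinant is -14.
The cofactor carries sign (−1)^(1+1) = +1, so C_{1,1} = +(-14) = -14.

-14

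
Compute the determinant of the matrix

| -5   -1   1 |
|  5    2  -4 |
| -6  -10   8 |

98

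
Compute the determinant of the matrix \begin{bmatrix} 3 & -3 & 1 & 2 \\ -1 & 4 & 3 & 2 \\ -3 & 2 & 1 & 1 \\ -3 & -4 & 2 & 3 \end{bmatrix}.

Expand along row 1:
  + (3) · M_11   where M_11 = det([4 3 2; 2 1 1; -4 2 3]) = -10
  − (-3) · M_12   where M_12 = det([-1 3 2; -3 1 1; -3 2 3]) = 11
  + (1) · M_13   where M_13 = det([-1 4 2; -3 2 1; -3 -4 3]) = 50
  − (2) · M_14   where M_14 = det([-1 4 3; -3 2 1; -3 -4 2]) = 58
det = (+1)·(3)·(-10) + (-1)·(-3)·(11) + (+1)·(1)·(50) + (-1)·(2)·(58) = -63

The determinant is -63.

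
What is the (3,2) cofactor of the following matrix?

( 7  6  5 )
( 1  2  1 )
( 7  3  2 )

Delete row 3 and column 2; the remaining 2×2 submatrix is [7 5; 1 1].
Its determinant is 7·1 − 5·1 = 2.
The cofactor carries sign (−1)^(3+2) = −1, so C_{3,2} = −(2) = -2.

-2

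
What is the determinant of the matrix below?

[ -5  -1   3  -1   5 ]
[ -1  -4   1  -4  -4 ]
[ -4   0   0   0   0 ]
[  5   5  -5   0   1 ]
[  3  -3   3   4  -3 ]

208

Expand along row 3 (it has 4 zeros):
  + (-4) · M_31   where M_31 = det([-1 3 -1 5; -4 1 -4 -4; 5 -5 0 1; -3 3 4 -3]) = -52
det = (+1)·(-4)·(-52) = 208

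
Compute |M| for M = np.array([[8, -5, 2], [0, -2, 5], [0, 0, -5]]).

M is upper triangular, so det(M) is the product of the diagonal entries:
det = (8) · (-2) · (-5) = 80

80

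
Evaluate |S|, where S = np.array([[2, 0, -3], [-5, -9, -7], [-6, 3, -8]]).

|S| = 393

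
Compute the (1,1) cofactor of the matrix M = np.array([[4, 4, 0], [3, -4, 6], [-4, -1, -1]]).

Delete row 1 and column 1; the remaining 2×2 submatrix is [-4 6; -1 -1].
Its determinant is (-4)·(-1) − 6·(-1) = 10.
The cofactor carries sign (−1)^(1+1) = +1, so C_{1,1} = +(10) = 10.

10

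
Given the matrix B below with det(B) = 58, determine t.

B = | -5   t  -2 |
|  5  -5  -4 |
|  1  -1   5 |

Expanding along the row containing t, det(B) is linear in t: det(B) = (-29)·t + (145).
Set (-29)·t + (145) = 58  ⇒  (-29)·t = -87  ⇒  t = 3.

3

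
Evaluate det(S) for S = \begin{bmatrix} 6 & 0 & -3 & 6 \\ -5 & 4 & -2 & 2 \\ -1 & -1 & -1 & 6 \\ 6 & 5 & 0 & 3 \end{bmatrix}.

-1071

Expand along row 1 (it has 1 zero):
  + (6) · M_11   where M_11 = det([4 -2 2; -1 -1 6; 5 0 3]) = -68
  + (-3) · M_13   where M_13 = det([-5 4 2; -1 -1 6; 6 5 3]) = 323
  − (6) · M_14   where M_14 = det([-5 4 -2; -1 -1 -1; 6 5 0]) = -51
det = (+1)·(6)·(-68) + (+1)·(-3)·(323) + (-1)·(6)·(-51) = -1071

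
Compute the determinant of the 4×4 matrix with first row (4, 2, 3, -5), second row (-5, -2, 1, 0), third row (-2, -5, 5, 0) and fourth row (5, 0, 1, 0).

Expand along column 4 (it has 3 zeros):
  − (-5) · M_14   where M_14 = det([-5 -2 1; -2 -5 5; 5 0 1]) = -4
det = (-1)·(-5)·(-4) = -20

The determinant is -20.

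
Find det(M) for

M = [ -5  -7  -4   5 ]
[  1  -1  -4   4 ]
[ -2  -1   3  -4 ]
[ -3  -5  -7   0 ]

Expand along row 4 (it has 1 zero):
  − (-3) · M_41   where M_41 = det([-7 -4 5; -1 -4 4; -1 3 -4]) = -31
  + (-5) · M_42   where M_42 = det([-5 -4 5; 1 -4 4; -2 3 -4]) = -29
  − (-7) · M_43   where M_43 = det([-5 -7 5; 1 -1 4; -2 -1 -4]) = -27
det = (-1)·(-3)·(-31) + (+1)·(-5)·(-29) + (-1)·(-7)·(-27) = -137

-137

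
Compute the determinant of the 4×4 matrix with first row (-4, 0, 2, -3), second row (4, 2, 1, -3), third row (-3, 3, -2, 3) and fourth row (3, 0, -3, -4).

The determinant is -571.

Expand along column 2 (it has 2 zeros):
  + (2) · M_22   where M_22 = det([-4 2 -3; -3 -2 3; 3 -3 -4]) = -119
  − (3) · M_32   where M_32 = det([-4 2 -3; 4 1 -3; 3 -3 -4]) = 111
det = (+1)·(2)·(-119) + (-1)·(3)·(111) = -571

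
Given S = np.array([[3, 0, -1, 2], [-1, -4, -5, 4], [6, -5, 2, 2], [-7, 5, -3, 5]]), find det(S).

Expand along row 1 (it has 1 zero):
  + (3) · M_11   where M_11 = det([-4 -5 4; -5 2 2; 5 -3 5]) = -219
  + (-1) · M_13   where M_13 = det([-1 -4 4; 6 -5 2; -7 5 5]) = 191
  − (2) · M_14   where M_14 = det([-1 -4 -5; 6 -5 2; -7 5 -3]) = 4
det = (+1)·(3)·(-219) + (+1)·(-1)·(191) + (-1)·(2)·(4) = -856

|S| = -856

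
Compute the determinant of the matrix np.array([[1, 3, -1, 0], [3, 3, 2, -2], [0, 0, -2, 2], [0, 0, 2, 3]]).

The matrix is block upper-triangular with a 2×2 block and a 2×2 block on the diagonal, so its determinant equals the product of the determinants of the diagonal blocks.
det of the 2×2 block = -6
det of the 2×2 block = -10
det = (-6)·(-10) = 60

60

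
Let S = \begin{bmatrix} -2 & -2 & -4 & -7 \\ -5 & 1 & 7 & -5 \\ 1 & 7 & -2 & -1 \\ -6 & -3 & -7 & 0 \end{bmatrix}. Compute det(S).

4431

Expand along row 4 (it has 1 zero):
  − (-6) · M_41   where M_41 = det([-2 -4 -7; 1 7 -5; 7 -2 -1]) = 527
  + (-3) · M_42   where M_42 = det([-2 -4 -7; -5 7 -5; 1 -2 -1]) = 53
  − (-7) · M_43   where M_43 = det([-2 -2 -7; -5 1 -5; 1 7 -1]) = 204
det = (-1)·(-6)·(527) + (+1)·(-3)·(53) + (-1)·(-7)·(204) = 4431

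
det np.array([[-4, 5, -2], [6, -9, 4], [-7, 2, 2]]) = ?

Expand along column 1:
  + (-4) · |-9 4; 2 2| = (-4)·(-18 − 8) = 104
  − 6 · |5 -2; 2 2| = −6·(10 − (-4)) = -84
  + (-7) · |5 -2; -9 4| = (-7)·(20 − 18) = -14
Sum: (104) + (-84) + (-14) = 6

6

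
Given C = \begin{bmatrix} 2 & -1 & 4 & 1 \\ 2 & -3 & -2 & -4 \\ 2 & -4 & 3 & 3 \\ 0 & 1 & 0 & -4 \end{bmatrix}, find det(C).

Expand along row 4 (it has 2 zeros):
  + (1) · M_42   where M_42 = det([2 4 1; 2 -2 -4; 2 3 3]) = -34
  + (-4) · M_44   where M_44 = det([2 -1 4; 2 -3 -2; 2 -4 3]) = -32
det = (+1)·(1)·(-34) + (+1)·(-4)·(-32) = 94

|C| = 94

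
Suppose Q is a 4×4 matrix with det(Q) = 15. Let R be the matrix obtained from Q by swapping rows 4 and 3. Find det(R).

Swapping two rows multiplies the determinant by −1.
det(R) = (-1)·(15) = -15

The determinant is -15.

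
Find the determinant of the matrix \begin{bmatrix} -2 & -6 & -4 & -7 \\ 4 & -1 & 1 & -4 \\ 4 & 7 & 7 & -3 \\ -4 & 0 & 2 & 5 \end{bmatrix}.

Expand along row 4 (it has 1 zero):
  − (-4) · M_41   where M_41 = det([-6 -4 -7; -1 1 -4; 7 7 -3]) = 72
  − (2) · M_43   where M_43 = det([-2 -6 -7; 4 -1 -4; 4 7 -3]) = -262
  + (5) · M_44   where M_44 = det([-2 -6 -4; 4 -1 1; 4 7 7]) = 44
det = (-1)·(-4)·(72) + (-1)·(2)·(-262) + (+1)·(5)·(44) = 1032

The determinant is 1032.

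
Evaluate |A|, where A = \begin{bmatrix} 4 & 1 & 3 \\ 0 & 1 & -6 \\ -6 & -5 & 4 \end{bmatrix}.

Expand along row 2:
  + 1 · |4 3; -6 4| = 1·(16 − (-18)) = 34
  − (-6) · |4 1; -6 -5| = −(-6)·(-20 − (-6)) = -84
Sum: (34) + (-84) = -50

det(A) = -50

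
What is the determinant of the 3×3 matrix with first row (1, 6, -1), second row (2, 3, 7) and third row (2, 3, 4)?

27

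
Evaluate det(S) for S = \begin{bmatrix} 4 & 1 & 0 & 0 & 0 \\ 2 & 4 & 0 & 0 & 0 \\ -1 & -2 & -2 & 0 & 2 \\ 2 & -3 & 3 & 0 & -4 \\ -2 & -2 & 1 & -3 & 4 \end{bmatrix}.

S is block lower-triangular with a 2×2 block and a 3×3 block on the diagonal, so its determinant equals the product of the determinants of the diagonal blocks.
det of the 2×2 block = 14
det of the 3×3 block = 6
det = (14)·(6) = 84

det(S) = 84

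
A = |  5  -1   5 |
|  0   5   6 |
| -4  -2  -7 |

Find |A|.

9

Expand along row 2:
  + 5 · |5 5; -4 -7| = 5·(-35 − (-20)) = -75
  − 6 · |5 -1; -4 -2| = −6·(-10 − 4) = 84
Sum: (-75) + (84) = 9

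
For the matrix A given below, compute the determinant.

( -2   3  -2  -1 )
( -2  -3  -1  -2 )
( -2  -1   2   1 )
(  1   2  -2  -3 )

The determinant is -86.

Expand along row 1:
  + (-2) · M_11   where M_11 = det([-3 -1 -2; -1 2 1; 2 -2 -3]) = 17
  − (3) · M_12   where M_12 = det([-2 -1 -2; -2 2 1; 1 -2 -3]) = 9
  + (-2) · M_13   where M_13 = det([-2 -3 -2; -2 -1 1; 1 2 -3]) = 19
  − (-1) · M_14   where M_14 = det([-2 -3 -1; -2 -1 2; 1 2 -2]) = 13
det = (+1)·(-2)·(17) + (-1)·(3)·(9) + (+1)·(-2)·(19) + (-1)·(-1)·(13) = -86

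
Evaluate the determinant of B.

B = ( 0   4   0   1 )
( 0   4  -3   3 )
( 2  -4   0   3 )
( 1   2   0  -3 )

Expand along column 3 (it has 3 zeros):
  − (-3) · M_23   where M_23 = det([0 4 1; 2 -4 3; 1 2 -3]) = 44
det = (-1)·(-3)·(44) = 132

132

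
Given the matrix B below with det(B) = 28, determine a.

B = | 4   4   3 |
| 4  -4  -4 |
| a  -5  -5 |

a = -2

Expanding along the row containing a, det(B) is linear in a: det(B) = (-4)·a + (20).
Set (-4)·a + (20) = 28  ⇒  (-4)·a = 8  ⇒  a = -2.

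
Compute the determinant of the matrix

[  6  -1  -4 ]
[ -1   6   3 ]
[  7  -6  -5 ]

Expand along column 1:
  + 6 · |6 3; -6 -5| = 6·(-30 − (-18)) = -72
  − (-1) · |-1 -4; -6 -5| = −(-1)·(5 − 24) = -19
  + 7 · |-1 -4; 6 3| = 7·(-3 − (-24)) = 147
Sum: (-72) + (-19) + (147) = 56

56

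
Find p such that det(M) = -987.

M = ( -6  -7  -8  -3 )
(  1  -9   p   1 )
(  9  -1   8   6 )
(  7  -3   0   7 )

p = 7

Expanding along the column containing p, det(M) is linear in p: det(M) = (-141)·p + (0).
Set (-141)·p + (0) = -987  ⇒  (-141)·p = -987  ⇒  p = 7.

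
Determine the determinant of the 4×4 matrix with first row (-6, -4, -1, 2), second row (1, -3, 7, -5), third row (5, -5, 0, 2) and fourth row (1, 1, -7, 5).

Expand along row 3 (it has 1 zero):
  + (5) · M_31   where M_31 = det([-4 -1 2; -3 7 -5; 1 -7 5]) = 18
  − (-5) · M_32   where M_32 = det([-6 -1 2; 1 7 -5; 1 -7 5]) = -18
  − (2) · M_34   where M_34 = det([-6 -4 -1; 1 -3 7; 1 1 -7]) = -144
det = (+1)·(5)·(18) + (-1)·(-5)·(-18) + (-1)·(2)·(-144) = 288

288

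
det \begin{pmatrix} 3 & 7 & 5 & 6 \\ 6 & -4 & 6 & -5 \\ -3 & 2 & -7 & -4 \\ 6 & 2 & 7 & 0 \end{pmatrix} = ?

-27

Expand along row 4 (it has 1 zero):
  − (6) · M_41   where M_41 = det([7 5 6; -4 6 -5; 2 -7 -4]) = -447
  + (2) · M_42   where M_42 = det([3 5 6; 6 6 -5; -3 -7 -4]) = -126
  − (7) · M_43   where M_43 = det([3 7 6; 6 -4 -5; -3 2 -4]) = 351
det = (-1)·(6)·(-447) + (+1)·(2)·(-126) + (-1)·(7)·(351) = -27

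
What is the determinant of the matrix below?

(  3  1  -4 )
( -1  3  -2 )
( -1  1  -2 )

Expand along row 1:
  + 3 · |3 -2; 1 -2| = 3·(-6 − (-2)) = -12
  − 1 · |-1 -2; -1 -2| = −1·(2 − 2) = 0
  + (-4) · |-1 3; -1 1| = (-4)·(-1 − (-3)) = -8
Sum: (-12) + (0) + (-8) = -20

-20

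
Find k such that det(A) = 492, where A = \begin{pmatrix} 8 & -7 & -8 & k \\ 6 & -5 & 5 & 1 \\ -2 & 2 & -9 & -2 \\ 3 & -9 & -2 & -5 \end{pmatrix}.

-1

Expanding along the row containing k, det(A) is linear in k: det(A) = (295)·k + (787).
Set (295)·k + (787) = 492  ⇒  (295)·k = -295  ⇒  k = -1.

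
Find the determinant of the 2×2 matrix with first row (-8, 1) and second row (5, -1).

3

det = (-8)·(-1) − 1·5 = 8 − 5 = 3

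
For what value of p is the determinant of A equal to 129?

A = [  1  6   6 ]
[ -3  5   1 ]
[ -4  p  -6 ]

-9

Expanding along the row containing p, det(A) is linear in p: det(A) = (-19)·p + (-42).
Set (-19)·p + (-42) = 129  ⇒  (-19)·p = 171  ⇒  p = -9.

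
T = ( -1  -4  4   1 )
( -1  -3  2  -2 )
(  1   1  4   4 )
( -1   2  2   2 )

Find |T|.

Expand along row 1:
  + (-1) · M_11   where M_11 = det([-3 2 -2; 1 4 4; 2 2 2]) = 24
  − (-4) · M_12   where M_12 = det([-1 2 -2; 1 4 4; -1 2 2]) = -24
  + (4) · M_13   where M_13 = det([-1 -3 -2; 1 1 4; -1 2 2]) = 18
  − (1) · M_14   where M_14 = det([-1 -3 2; 1 1 4; -1 2 2]) = 30
det = (+1)·(-1)·(24) + (-1)·(-4)·(-24) + (+1)·(4)·(18) + (-1)·(1)·(30) = -78

The determinant is -78.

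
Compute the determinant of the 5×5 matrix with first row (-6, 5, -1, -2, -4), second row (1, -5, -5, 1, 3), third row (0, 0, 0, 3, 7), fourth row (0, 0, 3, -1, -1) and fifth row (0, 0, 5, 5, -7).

The matrix is block upper-triangular with a 2×2 block and a 3×3 block on the diagonal, so its determinant equals the product of the determinants of the diagonal blocks.
det of the 2×2 block = 25
det of the 3×3 block = 188
det = (25)·(188) = 4700

The determinant is 4700.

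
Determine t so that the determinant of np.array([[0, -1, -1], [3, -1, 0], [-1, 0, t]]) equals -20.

t = -7

Expanding along the column containing t, det(A) is linear in t: det(A) = (3)·t + (1).
Set (3)·t + (1) = -20  ⇒  (3)·t = -21  ⇒  t = -7.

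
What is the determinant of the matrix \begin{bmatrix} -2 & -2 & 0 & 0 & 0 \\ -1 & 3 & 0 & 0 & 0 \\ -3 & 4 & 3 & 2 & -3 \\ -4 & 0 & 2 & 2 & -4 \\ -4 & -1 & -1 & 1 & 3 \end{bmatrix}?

-112

The matrix is block lower-triangular with a 2×2 block and a 3×3 block on the diagonal, so its determinant equals the product of the determinants of the diagonal blocks.
det of the 2×2 block = -8
det of the 3×3 block = 14
det = (-8)·(14) = -112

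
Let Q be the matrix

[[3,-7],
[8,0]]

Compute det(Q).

det(Q) = 56

det(Q) = 3·0 − (-7)·8 = 0 − (-56) = 56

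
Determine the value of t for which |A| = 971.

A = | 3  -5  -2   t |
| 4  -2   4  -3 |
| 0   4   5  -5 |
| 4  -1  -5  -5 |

8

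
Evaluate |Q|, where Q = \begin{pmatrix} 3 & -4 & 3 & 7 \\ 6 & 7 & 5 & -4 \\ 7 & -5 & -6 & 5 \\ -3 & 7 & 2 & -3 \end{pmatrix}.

Expand along row 1:
  + (3) · M_11   where M_11 = det([7 5 -4; -5 -6 5; 7 2 -3]) = 28
  − (-4) · M_12   where M_12 = det([6 5 -4; 7 -6 5; -3 2 -3]) = 94
  + (3) · M_13   where M_13 = det([6 7 -4; 7 -5 5; -3 7 -3]) = -214
  − (7) · M_14   where M_14 = det([6 7 5; 7 -5 -6; -3 7 2]) = 390
det = (+1)·(3)·(28) + (-1)·(-4)·(94) + (+1)·(3)·(-214) + (-1)·(7)·(390) = -2912

det(Q) = -2912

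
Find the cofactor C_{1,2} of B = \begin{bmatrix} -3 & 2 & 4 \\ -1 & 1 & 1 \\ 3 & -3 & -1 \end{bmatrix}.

Delete row 1 and column 2; the remaining 2×2 submatrix is [-1 1; 3 -1].
Its determinant is (-1)·(-1) − 1·3 = -2.
The cofactor carries sign (−1)^(1+2) = −1, so C_{1,2} = −(-2) = 2.

2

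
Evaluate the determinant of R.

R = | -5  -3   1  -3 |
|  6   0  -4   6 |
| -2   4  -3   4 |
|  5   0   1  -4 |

The determinant is 530.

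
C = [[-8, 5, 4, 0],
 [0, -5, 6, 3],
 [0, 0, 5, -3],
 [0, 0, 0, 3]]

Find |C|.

C is upper triangular, so det(C) is the product of the diagonal entries:
det = (-8) · (-5) · (5) · (3) = 600

det(C) = 600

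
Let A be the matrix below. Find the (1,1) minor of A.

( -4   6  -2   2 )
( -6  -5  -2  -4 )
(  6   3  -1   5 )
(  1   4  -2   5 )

Delete row 1 and column 1; the remaining 3×3 submatrix is [-5 -2 -4; 3 -1 5; 4 -2 5].
Its determinant is -27.

-27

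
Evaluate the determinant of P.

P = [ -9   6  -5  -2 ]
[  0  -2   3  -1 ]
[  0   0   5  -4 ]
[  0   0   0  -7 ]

P is upper triangular, so det(P) is the product of the diagonal entries:
det = (-9) · (-2) · (5) · (-7) = -630

The determinant is -630.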